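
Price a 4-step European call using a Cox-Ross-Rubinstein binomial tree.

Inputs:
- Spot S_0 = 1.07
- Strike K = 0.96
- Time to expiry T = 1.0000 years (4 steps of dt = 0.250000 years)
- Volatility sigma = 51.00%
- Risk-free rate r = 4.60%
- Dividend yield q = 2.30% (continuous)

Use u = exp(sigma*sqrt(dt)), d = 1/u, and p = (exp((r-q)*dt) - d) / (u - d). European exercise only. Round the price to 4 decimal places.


dt = T/N = 0.250000
u = exp(sigma*sqrt(dt)) = 1.290462; d = 1/u = 0.774916
p = (exp((r-q)*dt) - d) / (u - d) = 0.447779
Discount per step: exp(-r*dt) = 0.988566
Stock lattice S(k, i) with i counting down-moves:
  k=0: S(0,0) = 1.0700
  k=1: S(1,0) = 1.3808; S(1,1) = 0.8292
  k=2: S(2,0) = 1.7819; S(2,1) = 1.0700; S(2,2) = 0.6425
  k=3: S(3,0) = 2.2994; S(3,1) = 1.3808; S(3,2) = 0.8292; S(3,3) = 0.4979
  k=4: S(4,0) = 2.9673; S(4,1) = 1.7819; S(4,2) = 1.0700; S(4,3) = 0.6425; S(4,4) = 0.3858
Terminal payoffs V(N, i) = max(S_T - K, 0):
  V(4,0) = 2.007318; V(4,1) = 0.821862; V(4,2) = 0.110000; V(4,3) = 0.000000; V(4,4) = 0.000000
Backward induction: V(k, i) = exp(-r*dt) * [p * V(k+1, i) + (1-p) * V(k+1, i+1)].
  V(3,0) = exp(-r*dt) * [p*2.007318 + (1-p)*0.821862] = 1.337217
  V(3,1) = exp(-r*dt) * [p*0.821862 + (1-p)*0.110000] = 0.423854
  V(3,2) = exp(-r*dt) * [p*0.110000 + (1-p)*0.000000] = 0.048692
  V(3,3) = exp(-r*dt) * [p*0.000000 + (1-p)*0.000000] = 0.000000
  V(2,0) = exp(-r*dt) * [p*1.337217 + (1-p)*0.423854] = 0.823316
  V(2,1) = exp(-r*dt) * [p*0.423854 + (1-p)*0.048692] = 0.214204
  V(2,2) = exp(-r*dt) * [p*0.048692 + (1-p)*0.000000] = 0.021554
  V(1,0) = exp(-r*dt) * [p*0.823316 + (1-p)*0.214204] = 0.481383
  V(1,1) = exp(-r*dt) * [p*0.214204 + (1-p)*0.021554] = 0.106586
  V(0,0) = exp(-r*dt) * [p*0.481383 + (1-p)*0.106586] = 0.271274

Answer: Price = V(0,0) = 0.2713


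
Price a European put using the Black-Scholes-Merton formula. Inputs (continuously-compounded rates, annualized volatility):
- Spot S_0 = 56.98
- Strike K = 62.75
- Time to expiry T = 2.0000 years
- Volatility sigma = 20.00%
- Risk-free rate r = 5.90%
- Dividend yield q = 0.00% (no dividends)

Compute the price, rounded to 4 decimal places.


Answer: Price = 5.7509

Derivation:
d1 = (ln(S/K) + (r - q + 0.5*sigma^2) * T) / (sigma * sqrt(T)) = 0.21758295
d2 = d1 - sigma * sqrt(T) = -0.06525976
exp(-rT) = 0.88869605; exp(-qT) = 1.00000000
P = K * exp(-rT) * N(-d2) - S_0 * exp(-qT) * N(-d1)
N(-d1) = 0.41387704; N(-d2) = 0.52601641
P = 62.7500 * 0.88869605 * 0.52601641 - 56.9800 * 1.00000000 * 0.41387704 = 5.7509


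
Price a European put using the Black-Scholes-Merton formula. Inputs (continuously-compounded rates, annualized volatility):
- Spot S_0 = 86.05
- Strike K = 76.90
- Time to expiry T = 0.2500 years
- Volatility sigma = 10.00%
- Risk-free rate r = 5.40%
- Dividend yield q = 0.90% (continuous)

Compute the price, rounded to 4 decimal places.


Answer: Price = 0.0088

Derivation:
d1 = (ln(S/K) + (r - q + 0.5*sigma^2) * T) / (sigma * sqrt(T)) = 2.49845292
d2 = d1 - sigma * sqrt(T) = 2.44845292
exp(-rT) = 0.98659072; exp(-qT) = 0.99775253
P = K * exp(-rT) * N(-d2) - S_0 * exp(-qT) * N(-d1)
N(-d1) = 0.00623684; N(-d2) = 0.00717356
P = 76.9000 * 0.98659072 * 0.00717356 - 86.0500 * 0.99775253 * 0.00623684 = 0.0088


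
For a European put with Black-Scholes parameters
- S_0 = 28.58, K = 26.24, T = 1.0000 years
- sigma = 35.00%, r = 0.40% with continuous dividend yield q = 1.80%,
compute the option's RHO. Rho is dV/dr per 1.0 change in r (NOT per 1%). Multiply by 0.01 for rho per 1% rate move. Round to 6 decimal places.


Answer: Rho = -12.764639

Derivation:
d1 = 0.3790634526; d2 = 0.0290634526
phi(d1) = 0.3712858292; exp(-qT) = 0.9821610324; exp(-rT) = 0.9960079893
N(-d2) = 0.4884069920
Rho = -K*T*exp(-rT)*N(-d2) = -26.2400 * 1.0000 * 0.9960079893 * 0.4884069920 = -12.764639


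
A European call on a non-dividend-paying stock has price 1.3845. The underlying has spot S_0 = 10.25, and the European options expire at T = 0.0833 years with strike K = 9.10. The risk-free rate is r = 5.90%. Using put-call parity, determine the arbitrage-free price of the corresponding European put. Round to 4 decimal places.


Answer: Put price = 0.1899

Derivation:
Put-call parity: C - P = S_0 * exp(-qT) - K * exp(-rT).
S_0 * exp(-qT) = 10.2500 * 1.00000000 = 10.25000000
K * exp(-rT) = 9.1000 * 0.99509736 = 9.05538595
P = C - S*exp(-qT) + K*exp(-rT)
P = 1.3845 - 10.25000000 + 9.05538595 = 0.1899


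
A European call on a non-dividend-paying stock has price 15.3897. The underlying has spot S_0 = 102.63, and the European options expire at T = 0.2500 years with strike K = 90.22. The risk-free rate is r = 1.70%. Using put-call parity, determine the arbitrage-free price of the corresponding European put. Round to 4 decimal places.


Put-call parity: C - P = S_0 * exp(-qT) - K * exp(-rT).
S_0 * exp(-qT) = 102.6300 * 1.00000000 = 102.63000000
K * exp(-rT) = 90.2200 * 0.99575902 = 89.83737865
P = C - S*exp(-qT) + K*exp(-rT)
P = 15.3897 - 102.63000000 + 89.83737865 = 2.5971

Answer: Put price = 2.5971


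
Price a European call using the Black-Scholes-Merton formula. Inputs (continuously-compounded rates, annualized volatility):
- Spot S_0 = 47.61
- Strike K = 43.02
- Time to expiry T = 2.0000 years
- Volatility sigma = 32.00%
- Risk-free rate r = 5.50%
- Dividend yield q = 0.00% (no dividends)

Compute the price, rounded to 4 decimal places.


d1 = (ln(S/K) + (r - q + 0.5*sigma^2) * T) / (sigma * sqrt(T)) = 0.69335731
d2 = d1 - sigma * sqrt(T) = 0.24080897
exp(-rT) = 0.89583414; exp(-qT) = 1.00000000
C = S_0 * exp(-qT) * N(d1) - K * exp(-rT) * N(d2)
N(d1) = 0.75595733; N(d2) = 0.59514841
C = 47.6100 * 1.00000000 * 0.75595733 - 43.0200 * 0.89583414 * 0.59514841 = 13.0548

Answer: Price = 13.0548


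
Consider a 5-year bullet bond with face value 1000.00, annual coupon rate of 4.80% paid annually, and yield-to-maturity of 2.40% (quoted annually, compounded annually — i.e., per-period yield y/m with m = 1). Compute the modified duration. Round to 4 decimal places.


Answer: Modified duration = 4.4806

Derivation:
Coupon per period c = face * coupon_rate / m = 48.000000
Periods per year m = 1; per-period yield y/m = 0.024000
Number of cashflows N = 5
Cashflows (t years, CF_t, discount factor 1/(1+y/m)^(m*t), PV):
  t = 1.0000: CF_t = 48.000000, DF = 0.976562, PV = 46.875000
  t = 2.0000: CF_t = 48.000000, DF = 0.953674, PV = 45.776367
  t = 3.0000: CF_t = 48.000000, DF = 0.931323, PV = 44.703484
  t = 4.0000: CF_t = 48.000000, DF = 0.909495, PV = 43.655746
  t = 5.0000: CF_t = 1048.000000, DF = 0.888178, PV = 930.810984
Price P = sum_t PV_t = 1111.821580
First compute Macaulay numerator sum_t t * PV_t:
  t * PV_t at t = 1.0000: 46.875000
  t * PV_t at t = 2.0000: 91.552734
  t * PV_t at t = 3.0000: 134.110451
  t * PV_t at t = 4.0000: 174.622983
  t * PV_t at t = 5.0000: 4654.054919
Macaulay duration D = 5101.216087 / 1111.821580 = 4.588161
Modified duration = D / (1 + y/m) = 4.588161 / (1 + 0.024000) = 4.480626


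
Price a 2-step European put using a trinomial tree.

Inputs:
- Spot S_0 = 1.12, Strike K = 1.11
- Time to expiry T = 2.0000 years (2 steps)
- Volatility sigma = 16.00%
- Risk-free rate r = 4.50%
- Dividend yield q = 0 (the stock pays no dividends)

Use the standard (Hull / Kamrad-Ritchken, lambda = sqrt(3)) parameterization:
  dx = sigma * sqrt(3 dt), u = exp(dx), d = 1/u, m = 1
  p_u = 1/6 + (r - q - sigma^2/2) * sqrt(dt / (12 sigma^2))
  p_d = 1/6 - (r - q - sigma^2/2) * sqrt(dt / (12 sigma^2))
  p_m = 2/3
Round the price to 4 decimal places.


dt = T/N = 1.000000; dx = sigma*sqrt(3*dt) = 0.277128
u = exp(dx) = 1.319335; d = 1/u = 0.757957
p_u = 0.224763, p_m = 0.666667, p_d = 0.108571
Discount per step: exp(-r*dt) = 0.955997
Stock lattice S(k, j) with j the centered position index:
  k=0: S(0,+0) = 1.1200
  k=1: S(1,-1) = 0.8489; S(1,+0) = 1.1200; S(1,+1) = 1.4777
  k=2: S(2,-2) = 0.6434; S(2,-1) = 0.8489; S(2,+0) = 1.1200; S(2,+1) = 1.4777; S(2,+2) = 1.9495
Terminal payoffs V(N, j) = max(K - S_T, 0):
  V(2,-2) = 0.466561; V(2,-1) = 0.261088; V(2,+0) = 0.000000; V(2,+1) = 0.000000; V(2,+2) = 0.000000
Backward induction: V(k, j) = exp(-r*dt) * [p_u * V(k+1, j+1) + p_m * V(k+1, j) + p_d * V(k+1, j-1)]
  V(1,-1) = exp(-r*dt) * [p_u*0.000000 + p_m*0.261088 + p_d*0.466561] = 0.214825
  V(1,+0) = exp(-r*dt) * [p_u*0.000000 + p_m*0.000000 + p_d*0.261088] = 0.027099
  V(1,+1) = exp(-r*dt) * [p_u*0.000000 + p_m*0.000000 + p_d*0.000000] = 0.000000
  V(0,+0) = exp(-r*dt) * [p_u*0.000000 + p_m*0.027099 + p_d*0.214825] = 0.039569

Answer: Price = V(0,0) = 0.0396


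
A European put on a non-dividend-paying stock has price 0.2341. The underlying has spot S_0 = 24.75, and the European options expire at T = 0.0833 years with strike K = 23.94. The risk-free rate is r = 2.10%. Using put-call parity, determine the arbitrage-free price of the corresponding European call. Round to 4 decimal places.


Put-call parity: C - P = S_0 * exp(-qT) - K * exp(-rT).
S_0 * exp(-qT) = 24.7500 * 1.00000000 = 24.75000000
K * exp(-rT) = 23.9400 * 0.99825223 = 23.89815837
C = P + S*exp(-qT) - K*exp(-rT)
C = 0.2341 + 24.75000000 - 23.89815837 = 1.0859

Answer: Call price = 1.0859


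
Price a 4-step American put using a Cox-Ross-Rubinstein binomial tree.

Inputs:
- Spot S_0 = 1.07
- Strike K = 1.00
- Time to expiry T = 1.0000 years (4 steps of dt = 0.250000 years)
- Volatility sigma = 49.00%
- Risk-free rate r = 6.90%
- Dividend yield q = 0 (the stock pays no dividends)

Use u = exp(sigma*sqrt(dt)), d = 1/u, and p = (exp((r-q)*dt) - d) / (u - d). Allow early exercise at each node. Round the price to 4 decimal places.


dt = T/N = 0.250000
u = exp(sigma*sqrt(dt)) = 1.277621; d = 1/u = 0.782705
p = (exp((r-q)*dt) - d) / (u - d) = 0.474211
Discount per step: exp(-r*dt) = 0.982898
Stock lattice S(k, i) with i counting down-moves:
  k=0: S(0,0) = 1.0700
  k=1: S(1,0) = 1.3671; S(1,1) = 0.8375
  k=2: S(2,0) = 1.7466; S(2,1) = 1.0700; S(2,2) = 0.6555
  k=3: S(3,0) = 2.2315; S(3,1) = 1.3671; S(3,2) = 0.8375; S(3,3) = 0.5131
  k=4: S(4,0) = 2.8510; S(4,1) = 1.7466; S(4,2) = 1.0700; S(4,3) = 0.6555; S(4,4) = 0.4016
Terminal payoffs V(N, i) = max(K - S_T, 0):
  V(4,0) = 0.000000; V(4,1) = 0.000000; V(4,2) = 0.000000; V(4,3) = 0.344490; V(4,4) = 0.598417
Backward induction: V(k, i) = exp(-r*dt) * [p * V(k+1, i) + (1-p) * V(k+1, i+1)]; then take max(V_cont, immediate exercise) for American.
  V(3,0) = exp(-r*dt) * [p*0.000000 + (1-p)*0.000000] = 0.000000; exercise = 0.000000; V(3,0) = max -> 0.000000
  V(3,1) = exp(-r*dt) * [p*0.000000 + (1-p)*0.000000] = 0.000000; exercise = 0.000000; V(3,1) = max -> 0.000000
  V(3,2) = exp(-r*dt) * [p*0.000000 + (1-p)*0.344490] = 0.178031; exercise = 0.162506; V(3,2) = max -> 0.178031
  V(3,3) = exp(-r*dt) * [p*0.344490 + (1-p)*0.598417] = 0.469827; exercise = 0.486929; V(3,3) = max -> 0.486929
  V(2,0) = exp(-r*dt) * [p*0.000000 + (1-p)*0.000000] = 0.000000; exercise = 0.000000; V(2,0) = max -> 0.000000
  V(2,1) = exp(-r*dt) * [p*0.000000 + (1-p)*0.178031] = 0.092006; exercise = 0.000000; V(2,1) = max -> 0.092006
  V(2,2) = exp(-r*dt) * [p*0.178031 + (1-p)*0.486929] = 0.334624; exercise = 0.344490; V(2,2) = max -> 0.344490
  V(1,0) = exp(-r*dt) * [p*0.000000 + (1-p)*0.092006] = 0.047548; exercise = 0.000000; V(1,0) = max -> 0.047548
  V(1,1) = exp(-r*dt) * [p*0.092006 + (1-p)*0.344490] = 0.220915; exercise = 0.162506; V(1,1) = max -> 0.220915
  V(0,0) = exp(-r*dt) * [p*0.047548 + (1-p)*0.220915] = 0.136331; exercise = 0.000000; V(0,0) = max -> 0.136331

Answer: Price = V(0,0) = 0.1363


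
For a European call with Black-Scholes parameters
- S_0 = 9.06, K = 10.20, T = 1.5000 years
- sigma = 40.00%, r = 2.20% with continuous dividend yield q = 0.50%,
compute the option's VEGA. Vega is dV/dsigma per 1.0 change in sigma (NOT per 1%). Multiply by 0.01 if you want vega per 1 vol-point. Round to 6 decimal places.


d1 = 0.0550755516; d2 = -0.4348223969
phi(d1) = 0.3983376799; exp(-qT) = 0.9925280548; exp(-rT) = 0.9675385596
Vega = S * exp(-qT) * phi(d1) * sqrt(T) = 9.0600 * 0.9925280548 * 0.3983376799 * 1.2247448714 = 4.387004

Answer: Vega = 4.387004


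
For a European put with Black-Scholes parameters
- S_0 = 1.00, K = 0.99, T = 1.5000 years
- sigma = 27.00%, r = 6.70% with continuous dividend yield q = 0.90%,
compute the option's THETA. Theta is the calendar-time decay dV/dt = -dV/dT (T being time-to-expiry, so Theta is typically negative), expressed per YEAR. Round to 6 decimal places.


Answer: Theta = -0.014984

Derivation:
d1 = 0.4588267332; d2 = 0.1281456179
phi(d1) = 0.3590837902; exp(-qT) = 0.9865907163; exp(-rT) = 0.9043851124
Theta = -S*exp(-qT)*phi(d1)*sigma/(2*sqrt(T)) + r*K*exp(-rT)*N(-d2) - q*S*exp(-qT)*N(-d1)
N(-d1) = 0.3231792979; N(-d2) = 0.4490168679; sqrt(T) = 1.2247448714
Term 1 = -1.0000 * 0.9865907163 * 0.3590837902 * 0.2700 / (2 * 1.2247448714) = -0.0390499933
Term 2 = 0.0670 * 0.9900 * 0.9043851124 * 0.4490168679 = 0.0269355630
Term 3 = -0.0090 * 1.0000 * 0.9865907163 * 0.3231792979 = -0.0028696113
Theta = -0.0390499933 + (0.0269355630) + (-0.0028696113) = -0.014984


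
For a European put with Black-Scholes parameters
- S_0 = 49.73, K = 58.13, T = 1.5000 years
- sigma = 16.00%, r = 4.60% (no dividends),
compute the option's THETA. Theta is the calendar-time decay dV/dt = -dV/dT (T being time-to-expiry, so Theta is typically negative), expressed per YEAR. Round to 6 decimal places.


Answer: Theta = 0.542012

Derivation:
d1 = -0.3463655501; d2 = -0.5423247296
phi(d1) = 0.3757154965; exp(-qT) = 1.0000000000; exp(-rT) = 0.9333266801
Theta = -S*exp(-qT)*phi(d1)*sigma/(2*sqrt(T)) + r*K*exp(-rT)*N(-d2) - q*S*exp(-qT)*N(-d1)
N(-d1) = 0.6354659942; N(-d2) = 0.7062025887; sqrt(T) = 1.2247448714
Term 1 = -49.7300 * 1.0000000000 * 0.3757154965 * 0.1600 / (2 * 1.2247448714) = -1.2204554321
Term 2 = 0.0460 * 58.1300 * 0.9333266801 * 0.7062025887 = 1.7624675945
Term 3 = 0 (no dividend yield, q = 0)
Theta = -1.2204554321 + (1.7624675945) + (0.0000000000) = 0.542012


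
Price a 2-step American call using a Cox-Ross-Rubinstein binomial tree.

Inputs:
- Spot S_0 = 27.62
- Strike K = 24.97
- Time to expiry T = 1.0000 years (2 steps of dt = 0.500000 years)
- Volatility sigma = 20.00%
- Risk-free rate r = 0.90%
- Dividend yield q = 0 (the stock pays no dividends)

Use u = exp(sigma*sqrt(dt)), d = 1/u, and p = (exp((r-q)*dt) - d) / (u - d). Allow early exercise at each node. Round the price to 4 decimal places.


Answer: Price = V(0,0) = 3.9845

Derivation:
dt = T/N = 0.500000
u = exp(sigma*sqrt(dt)) = 1.151910; d = 1/u = 0.868123
p = (exp((r-q)*dt) - d) / (u - d) = 0.480596
Discount per step: exp(-r*dt) = 0.995510
Stock lattice S(k, i) with i counting down-moves:
  k=0: S(0,0) = 27.6200
  k=1: S(1,0) = 31.8158; S(1,1) = 23.9776
  k=2: S(2,0) = 36.6489; S(2,1) = 27.6200; S(2,2) = 20.8155
Terminal payoffs V(N, i) = max(S_T - K, 0):
  V(2,0) = 11.678880; V(2,1) = 2.650000; V(2,2) = 0.000000
Backward induction: V(k, i) = exp(-r*dt) * [p * V(k+1, i) + (1-p) * V(k+1, i+1)]; then take max(V_cont, immediate exercise) for American.
  V(1,0) = exp(-r*dt) * [p*11.678880 + (1-p)*2.650000] = 6.957864; exercise = 6.845752; V(1,0) = max -> 6.957864
  V(1,1) = exp(-r*dt) * [p*2.650000 + (1-p)*0.000000] = 1.267862; exercise = 0.000000; V(1,1) = max -> 1.267862
  V(0,0) = exp(-r*dt) * [p*6.957864 + (1-p)*1.267862] = 3.984485; exercise = 2.650000; V(0,0) = max -> 3.984485


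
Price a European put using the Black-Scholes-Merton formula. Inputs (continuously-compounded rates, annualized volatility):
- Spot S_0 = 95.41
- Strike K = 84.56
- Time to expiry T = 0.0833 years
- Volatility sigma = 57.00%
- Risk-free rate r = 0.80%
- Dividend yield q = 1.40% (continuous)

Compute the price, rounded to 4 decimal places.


d1 = (ln(S/K) + (r - q + 0.5*sigma^2) * T) / (sigma * sqrt(T)) = 0.81303739
d2 = d1 - sigma * sqrt(T) = 0.64852548
exp(-rT) = 0.99933382; exp(-qT) = 0.99883448
P = K * exp(-rT) * N(-d2) - S_0 * exp(-qT) * N(-d1)
N(-d1) = 0.20809831; N(-d2) = 0.25832257
P = 84.5600 * 0.99933382 * 0.25832257 - 95.4100 * 0.99883448 * 0.20809831 = 1.9977

Answer: Price = 1.9977


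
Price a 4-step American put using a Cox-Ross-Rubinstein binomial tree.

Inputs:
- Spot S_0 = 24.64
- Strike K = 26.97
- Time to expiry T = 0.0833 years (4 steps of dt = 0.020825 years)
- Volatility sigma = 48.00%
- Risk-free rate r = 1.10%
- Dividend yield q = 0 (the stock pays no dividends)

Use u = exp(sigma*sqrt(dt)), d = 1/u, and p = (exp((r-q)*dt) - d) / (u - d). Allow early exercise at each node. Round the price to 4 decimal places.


Answer: Price = V(0,0) = 2.9263

Derivation:
dt = T/N = 0.020825
u = exp(sigma*sqrt(dt)) = 1.071724; d = 1/u = 0.933076
p = (exp((r-q)*dt) - d) / (u - d) = 0.484342
Discount per step: exp(-r*dt) = 0.999771
Stock lattice S(k, i) with i counting down-moves:
  k=0: S(0,0) = 24.6400
  k=1: S(1,0) = 26.4073; S(1,1) = 22.9910
  k=2: S(2,0) = 28.3013; S(2,1) = 24.6400; S(2,2) = 21.4524
  k=3: S(3,0) = 30.3312; S(3,1) = 26.4073; S(3,2) = 22.9910; S(3,3) = 20.0167
  k=4: S(4,0) = 32.5066; S(4,1) = 28.3013; S(4,2) = 24.6400; S(4,3) = 21.4524; S(4,4) = 18.6771
Terminal payoffs V(N, i) = max(K - S_T, 0):
  V(4,0) = 0.000000; V(4,1) = 0.000000; V(4,2) = 2.330000; V(4,3) = 5.517637; V(4,4) = 8.292895
Backward induction: V(k, i) = exp(-r*dt) * [p * V(k+1, i) + (1-p) * V(k+1, i+1)]; then take max(V_cont, immediate exercise) for American.
  V(3,0) = exp(-r*dt) * [p*0.000000 + (1-p)*0.000000] = 0.000000; exercise = 0.000000; V(3,0) = max -> 0.000000
  V(3,1) = exp(-r*dt) * [p*0.000000 + (1-p)*2.330000] = 1.201207; exercise = 0.562731; V(3,1) = max -> 1.201207
  V(3,2) = exp(-r*dt) * [p*2.330000 + (1-p)*5.517637] = 3.972820; exercise = 3.978997; V(3,2) = max -> 3.978997
  V(3,3) = exp(-r*dt) * [p*5.517637 + (1-p)*8.292895] = 6.947129; exercise = 6.953306; V(3,3) = max -> 6.953306
  V(2,0) = exp(-r*dt) * [p*0.000000 + (1-p)*1.201207] = 0.619270; exercise = 0.000000; V(2,0) = max -> 0.619270
  V(2,1) = exp(-r*dt) * [p*1.201207 + (1-p)*3.978997] = 2.632993; exercise = 2.330000; V(2,1) = max -> 2.632993
  V(2,2) = exp(-r*dt) * [p*3.978997 + (1-p)*6.953306] = 5.511460; exercise = 5.517637; V(2,2) = max -> 5.517637
  V(1,0) = exp(-r*dt) * [p*0.619270 + (1-p)*2.632993] = 1.657282; exercise = 0.562731; V(1,0) = max -> 1.657282
  V(1,1) = exp(-r*dt) * [p*2.632993 + (1-p)*5.517637] = 4.119538; exercise = 3.978997; V(1,1) = max -> 4.119538
  V(0,0) = exp(-r*dt) * [p*1.657282 + (1-p)*4.119538] = 2.926293; exercise = 2.330000; V(0,0) = max -> 2.926293


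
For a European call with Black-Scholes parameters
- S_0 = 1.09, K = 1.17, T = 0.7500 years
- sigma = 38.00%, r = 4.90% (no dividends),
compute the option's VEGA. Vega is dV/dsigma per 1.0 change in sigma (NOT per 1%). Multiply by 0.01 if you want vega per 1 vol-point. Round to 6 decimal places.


Answer: Vega = 0.375889

Derivation:
d1 = 0.0609984155; d2 = -0.2680912379
phi(d1) = 0.3982007768; exp(-qT) = 1.0000000000; exp(-rT) = 0.9639170845
Vega = S * exp(-qT) * phi(d1) * sqrt(T) = 1.0900 * 1.0000000000 * 0.3982007768 * 0.8660254038 = 0.375889


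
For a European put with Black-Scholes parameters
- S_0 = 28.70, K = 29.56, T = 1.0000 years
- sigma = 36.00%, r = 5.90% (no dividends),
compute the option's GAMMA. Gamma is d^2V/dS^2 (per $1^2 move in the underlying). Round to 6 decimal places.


Answer: Gamma = 0.037311

Derivation:
d1 = 0.2618750741; d2 = -0.0981249259
phi(d1) = 0.3854947093; exp(-qT) = 1.0000000000; exp(-rT) = 0.9427067692
Gamma = exp(-qT) * phi(d1) / (S * sigma * sqrt(T)) = 1.0000000000 * 0.3854947093 / (28.7000 * 0.3600 * 1.0000000000) = 0.037311


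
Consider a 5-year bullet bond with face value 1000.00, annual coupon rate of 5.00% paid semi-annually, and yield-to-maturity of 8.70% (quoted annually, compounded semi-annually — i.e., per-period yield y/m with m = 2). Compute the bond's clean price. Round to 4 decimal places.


Answer: Price = 852.5291

Derivation:
Coupon per period c = face * coupon_rate / m = 25.000000
Periods per year m = 2; per-period yield y/m = 0.043500
Number of cashflows N = 10
Cashflows (t years, CF_t, discount factor 1/(1+y/m)^(m*t), PV):
  t = 0.5000: CF_t = 25.000000, DF = 0.958313, PV = 23.957834
  t = 1.0000: CF_t = 25.000000, DF = 0.918365, PV = 22.959113
  t = 1.5000: CF_t = 25.000000, DF = 0.880081, PV = 22.002025
  t = 2.0000: CF_t = 25.000000, DF = 0.843393, PV = 21.084834
  t = 2.5000: CF_t = 25.000000, DF = 0.808235, PV = 20.205879
  t = 3.0000: CF_t = 25.000000, DF = 0.774543, PV = 19.363564
  t = 3.5000: CF_t = 25.000000, DF = 0.742254, PV = 18.556362
  t = 4.0000: CF_t = 25.000000, DF = 0.711312, PV = 17.782810
  t = 4.5000: CF_t = 25.000000, DF = 0.681660, PV = 17.041504
  t = 5.0000: CF_t = 1025.000000, DF = 0.653244, PV = 669.575156
Price P = sum_t PV_t = 852.529081


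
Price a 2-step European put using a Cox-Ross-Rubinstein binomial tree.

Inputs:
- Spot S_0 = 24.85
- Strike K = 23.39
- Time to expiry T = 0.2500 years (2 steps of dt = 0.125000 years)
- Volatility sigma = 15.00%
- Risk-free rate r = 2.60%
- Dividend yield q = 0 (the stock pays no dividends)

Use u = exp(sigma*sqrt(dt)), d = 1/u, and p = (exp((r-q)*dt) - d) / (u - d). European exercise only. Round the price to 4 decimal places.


dt = T/N = 0.125000
u = exp(sigma*sqrt(dt)) = 1.054464; d = 1/u = 0.948349
p = (exp((r-q)*dt) - d) / (u - d) = 0.517422
Discount per step: exp(-r*dt) = 0.996755
Stock lattice S(k, i) with i counting down-moves:
  k=0: S(0,0) = 24.8500
  k=1: S(1,0) = 26.2034; S(1,1) = 23.5665
  k=2: S(2,0) = 27.6306; S(2,1) = 24.8500; S(2,2) = 22.3492
Terminal payoffs V(N, i) = max(K - S_T, 0):
  V(2,0) = 0.000000; V(2,1) = 0.000000; V(2,2) = 1.040773
Backward induction: V(k, i) = exp(-r*dt) * [p * V(k+1, i) + (1-p) * V(k+1, i+1)].
  V(1,0) = exp(-r*dt) * [p*0.000000 + (1-p)*0.000000] = 0.000000
  V(1,1) = exp(-r*dt) * [p*0.000000 + (1-p)*1.040773] = 0.500625
  V(0,0) = exp(-r*dt) * [p*0.000000 + (1-p)*0.500625] = 0.240807

Answer: Price = V(0,0) = 0.2408


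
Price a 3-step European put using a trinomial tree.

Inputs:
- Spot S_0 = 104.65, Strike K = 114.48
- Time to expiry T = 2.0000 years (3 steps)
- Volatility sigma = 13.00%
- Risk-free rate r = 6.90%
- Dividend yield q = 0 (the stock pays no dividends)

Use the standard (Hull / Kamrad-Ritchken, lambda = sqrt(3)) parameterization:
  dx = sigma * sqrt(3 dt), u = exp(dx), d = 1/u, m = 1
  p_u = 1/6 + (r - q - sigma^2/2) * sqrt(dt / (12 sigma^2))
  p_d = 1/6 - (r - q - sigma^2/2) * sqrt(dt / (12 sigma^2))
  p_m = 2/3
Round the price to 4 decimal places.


dt = T/N = 0.666667; dx = sigma*sqrt(3*dt) = 0.183848
u = exp(dx) = 1.201833; d = 1/u = 0.832062
p_u = 0.276450, p_m = 0.666667, p_d = 0.056884
Discount per step: exp(-r*dt) = 0.955042
Stock lattice S(k, j) with j the centered position index:
  k=0: S(0,+0) = 104.6500
  k=1: S(1,-1) = 87.0753; S(1,+0) = 104.6500; S(1,+1) = 125.7718
  k=2: S(2,-2) = 72.4521; S(2,-1) = 87.0753; S(2,+0) = 104.6500; S(2,+1) = 125.7718; S(2,+2) = 151.1567
  k=3: S(3,-3) = 60.2847; S(3,-2) = 72.4521; S(3,-1) = 87.0753; S(3,+0) = 104.6500; S(3,+1) = 125.7718; S(3,+2) = 151.1567; S(3,+3) = 181.6651
Terminal payoffs V(N, j) = max(K - S_T, 0):
  V(3,-3) = 54.195311; V(3,-2) = 42.027881; V(3,-1) = 27.404663; V(3,+0) = 9.830000; V(3,+1) = 0.000000; V(3,+2) = 0.000000; V(3,+3) = 0.000000
Backward induction: V(k, j) = exp(-r*dt) * [p_u * V(k+1, j+1) + p_m * V(k+1, j) + p_d * V(k+1, j-1)]
  V(2,-2) = exp(-r*dt) * [p_u*27.404663 + p_m*42.027881 + p_d*54.195311] = 36.938567
  V(2,-1) = exp(-r*dt) * [p_u*9.830000 + p_m*27.404663 + p_d*42.027881] = 22.326952
  V(2,+0) = exp(-r*dt) * [p_u*0.000000 + p_m*9.830000 + p_d*27.404663] = 7.747506
  V(2,+1) = exp(-r*dt) * [p_u*0.000000 + p_m*0.000000 + p_d*9.830000] = 0.534029
  V(2,+2) = exp(-r*dt) * [p_u*0.000000 + p_m*0.000000 + p_d*0.000000] = 0.000000
  V(1,-1) = exp(-r*dt) * [p_u*7.747506 + p_m*22.326952 + p_d*36.938567] = 18.267694
  V(1,+0) = exp(-r*dt) * [p_u*0.534029 + p_m*7.747506 + p_d*22.326952] = 6.286733
  V(1,+1) = exp(-r*dt) * [p_u*0.000000 + p_m*0.534029 + p_d*7.747506] = 0.760907
  V(0,+0) = exp(-r*dt) * [p_u*0.760907 + p_m*6.286733 + p_d*18.267694] = 5.196043

Answer: Price = V(0,0) = 5.1960


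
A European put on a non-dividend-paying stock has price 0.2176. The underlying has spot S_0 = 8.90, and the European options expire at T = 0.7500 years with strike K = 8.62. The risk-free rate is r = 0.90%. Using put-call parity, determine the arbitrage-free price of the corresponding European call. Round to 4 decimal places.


Answer: Call price = 0.5556

Derivation:
Put-call parity: C - P = S_0 * exp(-qT) - K * exp(-rT).
S_0 * exp(-qT) = 8.9000 * 1.00000000 = 8.90000000
K * exp(-rT) = 8.6200 * 0.99327273 = 8.56201093
C = P + S*exp(-qT) - K*exp(-rT)
C = 0.2176 + 8.90000000 - 8.56201093 = 0.5556


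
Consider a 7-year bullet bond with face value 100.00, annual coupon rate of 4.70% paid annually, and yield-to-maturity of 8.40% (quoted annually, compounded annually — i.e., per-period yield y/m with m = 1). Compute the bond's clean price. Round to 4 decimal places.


Coupon per period c = face * coupon_rate / m = 4.700000
Periods per year m = 1; per-period yield y/m = 0.084000
Number of cashflows N = 7
Cashflows (t years, CF_t, discount factor 1/(1+y/m)^(m*t), PV):
  t = 1.0000: CF_t = 4.700000, DF = 0.922509, PV = 4.335793
  t = 2.0000: CF_t = 4.700000, DF = 0.851023, PV = 3.999809
  t = 3.0000: CF_t = 4.700000, DF = 0.785077, PV = 3.689861
  t = 4.0000: CF_t = 4.700000, DF = 0.724241, PV = 3.403931
  t = 5.0000: CF_t = 4.700000, DF = 0.668119, PV = 3.140158
  t = 6.0000: CF_t = 4.700000, DF = 0.616346, PV = 2.896824
  t = 7.0000: CF_t = 104.700000, DF = 0.568585, PV = 59.530798
Price P = sum_t PV_t = 80.997175

Answer: Price = 80.9972


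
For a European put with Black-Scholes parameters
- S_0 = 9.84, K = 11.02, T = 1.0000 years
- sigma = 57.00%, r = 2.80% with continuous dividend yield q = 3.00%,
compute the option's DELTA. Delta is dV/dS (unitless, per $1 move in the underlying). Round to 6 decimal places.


d1 = 0.0827963287; d2 = -0.4872036713
phi(d1) = 0.3975772003; exp(-qT) = 0.9704455335; exp(-rT) = 0.9723883668
N(-d1) = 0.4670067442
Delta = -exp(-qT) * N(-d1) = -0.9704455335 * 0.4670067442 = -0.453205

Answer: Delta = -0.453205


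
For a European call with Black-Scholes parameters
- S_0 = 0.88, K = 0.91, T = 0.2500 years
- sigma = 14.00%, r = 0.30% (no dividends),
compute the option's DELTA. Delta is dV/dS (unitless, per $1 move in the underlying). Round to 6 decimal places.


Answer: Delta = 0.332442

Derivation:
d1 = -0.4331813148; d2 = -0.5031813148
phi(d1) = 0.3632145549; exp(-qT) = 1.0000000000; exp(-rT) = 0.9992502812
N(d1) = 0.3324415261
Delta = exp(-qT) * N(d1) = 1.0000000000 * 0.3324415261 = 0.332442


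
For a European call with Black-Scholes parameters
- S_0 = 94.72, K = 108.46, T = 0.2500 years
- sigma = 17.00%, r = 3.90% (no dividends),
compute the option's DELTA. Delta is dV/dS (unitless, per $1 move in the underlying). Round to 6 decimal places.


d1 = -1.4363972974; d2 = -1.5213972974
phi(d1) = 0.1421948283; exp(-qT) = 1.0000000000; exp(-rT) = 0.9902973771
N(d1) = 0.0754446609
Delta = exp(-qT) * N(d1) = 1.0000000000 * 0.0754446609 = 0.075445

Answer: Delta = 0.075445


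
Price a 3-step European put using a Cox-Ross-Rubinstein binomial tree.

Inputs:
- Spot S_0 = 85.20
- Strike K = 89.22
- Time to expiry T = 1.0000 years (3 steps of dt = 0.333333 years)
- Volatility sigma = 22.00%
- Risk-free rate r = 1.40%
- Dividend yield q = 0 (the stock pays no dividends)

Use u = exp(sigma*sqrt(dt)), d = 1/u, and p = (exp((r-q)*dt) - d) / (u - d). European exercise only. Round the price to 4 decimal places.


Answer: Price = V(0,0) = 9.5183

Derivation:
dt = T/N = 0.333333
u = exp(sigma*sqrt(dt)) = 1.135436; d = 1/u = 0.880719
p = (exp((r-q)*dt) - d) / (u - d) = 0.486652
Discount per step: exp(-r*dt) = 0.995344
Stock lattice S(k, i) with i counting down-moves:
  k=0: S(0,0) = 85.2000
  k=1: S(1,0) = 96.7392; S(1,1) = 75.0372
  k=2: S(2,0) = 109.8412; S(2,1) = 85.2000; S(2,2) = 66.0867
  k=3: S(3,0) = 124.7177; S(3,1) = 96.7392; S(3,2) = 75.0372; S(3,3) = 58.2038
Terminal payoffs V(N, i) = max(K - S_T, 0):
  V(3,0) = 0.000000; V(3,1) = 0.000000; V(3,2) = 14.182771; V(3,3) = 31.016223
Backward induction: V(k, i) = exp(-r*dt) * [p * V(k+1, i) + (1-p) * V(k+1, i+1)].
  V(2,0) = exp(-r*dt) * [p*0.000000 + (1-p)*0.000000] = 0.000000
  V(2,1) = exp(-r*dt) * [p*0.000000 + (1-p)*14.182771] = 7.246798
  V(2,2) = exp(-r*dt) * [p*14.182771 + (1-p)*31.016223] = 22.717923
  V(1,0) = exp(-r*dt) * [p*0.000000 + (1-p)*7.246798] = 3.702808
  V(1,1) = exp(-r*dt) * [p*7.246798 + (1-p)*22.717923] = 15.118151
  V(0,0) = exp(-r*dt) * [p*3.702808 + (1-p)*15.118151] = 9.518328


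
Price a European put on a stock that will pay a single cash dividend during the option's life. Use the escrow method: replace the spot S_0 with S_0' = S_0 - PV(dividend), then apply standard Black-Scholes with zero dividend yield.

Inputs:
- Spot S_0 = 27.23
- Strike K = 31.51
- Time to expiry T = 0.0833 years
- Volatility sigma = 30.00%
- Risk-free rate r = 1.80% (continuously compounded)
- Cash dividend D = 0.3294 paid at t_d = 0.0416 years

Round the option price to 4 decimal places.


Answer: Price = 4.5971

Derivation:
PV(D) = D * exp(-r * t_d) = 0.3294 * 0.99925148 = 0.32915344
S_0' = S_0 - PV(D) = 27.2300 - 0.32915344 = 26.90084656
d1 = (ln(S_0'/K) + (r + sigma^2/2)*T) / (sigma*sqrt(T)) = -1.76588224
d2 = d1 - sigma*sqrt(T) = -1.85246746
exp(-rT) = 0.99850172
N(-d1) = 0.96129220; N(-d2) = 0.96802064
P = K * exp(-rT) * N(-d2) - S_0' * N(-d1) = 31.5100 * 0.99850172 * 0.96802064 - 26.90084656 * 0.96129220 = 4.5971


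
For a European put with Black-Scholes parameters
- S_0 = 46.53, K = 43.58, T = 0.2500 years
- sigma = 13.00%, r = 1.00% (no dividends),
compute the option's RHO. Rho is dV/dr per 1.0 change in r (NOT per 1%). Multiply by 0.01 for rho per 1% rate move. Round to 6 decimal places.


Answer: Rho = -1.688615

Derivation:
d1 = 1.0786374822; d2 = 1.0136374822
phi(d1) = 0.2229811719; exp(-qT) = 1.0000000000; exp(-rT) = 0.9975031224
N(-d2) = 0.1553778828
Rho = -K*T*exp(-rT)*N(-d2) = -43.5800 * 0.2500 * 0.9975031224 * 0.1553778828 = -1.688615


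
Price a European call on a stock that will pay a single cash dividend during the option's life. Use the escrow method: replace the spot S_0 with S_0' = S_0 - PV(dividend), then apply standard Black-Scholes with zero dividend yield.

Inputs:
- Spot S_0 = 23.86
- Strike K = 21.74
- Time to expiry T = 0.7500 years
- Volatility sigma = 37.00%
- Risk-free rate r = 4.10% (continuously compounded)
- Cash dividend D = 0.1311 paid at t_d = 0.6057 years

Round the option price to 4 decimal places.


PV(D) = D * exp(-r * t_d) = 0.1311 * 0.97547212 = 0.12788439
S_0' = S_0 - PV(D) = 23.8600 - 0.12788439 = 23.73211561
d1 = (ln(S_0'/K) + (r + sigma^2/2)*T) / (sigma*sqrt(T)) = 0.52979795
d2 = d1 - sigma*sqrt(T) = 0.20936855
exp(-rT) = 0.96971797
N(d1) = 0.70187399; N(d2) = 0.58291973
C = S_0' * N(d1) - K * exp(-rT) * N(d2) = 23.73211561 * 0.70187399 - 21.7400 * 0.96971797 * 0.58291973 = 4.3680

Answer: Price = 4.3680


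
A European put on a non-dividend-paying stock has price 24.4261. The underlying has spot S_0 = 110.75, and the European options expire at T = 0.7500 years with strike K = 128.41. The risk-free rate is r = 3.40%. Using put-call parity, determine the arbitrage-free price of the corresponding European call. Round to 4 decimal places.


Answer: Call price = 9.9992

Derivation:
Put-call parity: C - P = S_0 * exp(-qT) - K * exp(-rT).
S_0 * exp(-qT) = 110.7500 * 1.00000000 = 110.75000000
K * exp(-rT) = 128.4100 * 0.97482238 = 125.17694168
C = P + S*exp(-qT) - K*exp(-rT)
C = 24.4261 + 110.75000000 - 125.17694168 = 9.9992


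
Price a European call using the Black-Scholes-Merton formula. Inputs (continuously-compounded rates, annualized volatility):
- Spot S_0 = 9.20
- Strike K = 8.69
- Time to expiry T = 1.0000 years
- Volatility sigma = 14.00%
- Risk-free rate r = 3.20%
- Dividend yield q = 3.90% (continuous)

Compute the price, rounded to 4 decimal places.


d1 = (ln(S/K) + (r - q + 0.5*sigma^2) * T) / (sigma * sqrt(T)) = 0.42736103
d2 = d1 - sigma * sqrt(T) = 0.28736103
exp(-rT) = 0.96850658; exp(-qT) = 0.96175071
C = S_0 * exp(-qT) * N(d1) - K * exp(-rT) * N(d2)
N(d1) = 0.66544181; N(d2) = 0.61308205
C = 9.2000 * 0.96175071 * 0.66544181 - 8.6900 * 0.96850658 * 0.61308205 = 0.7280

Answer: Price = 0.7280


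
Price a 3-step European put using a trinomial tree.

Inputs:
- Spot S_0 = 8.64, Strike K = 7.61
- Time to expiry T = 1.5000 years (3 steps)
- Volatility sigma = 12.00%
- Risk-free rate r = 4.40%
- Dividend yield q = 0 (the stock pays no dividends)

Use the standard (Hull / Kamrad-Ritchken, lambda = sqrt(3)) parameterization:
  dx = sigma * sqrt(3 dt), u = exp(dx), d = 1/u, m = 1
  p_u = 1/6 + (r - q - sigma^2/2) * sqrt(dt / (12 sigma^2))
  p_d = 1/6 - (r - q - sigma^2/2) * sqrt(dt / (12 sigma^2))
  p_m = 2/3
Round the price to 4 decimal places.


Answer: Price = V(0,0) = 0.0466

Derivation:
dt = T/N = 0.500000; dx = sigma*sqrt(3*dt) = 0.146969
u = exp(dx) = 1.158319; d = 1/u = 0.863320
p_u = 0.229265, p_m = 0.666667, p_d = 0.104069
Discount per step: exp(-r*dt) = 0.978240
Stock lattice S(k, j) with j the centered position index:
  k=0: S(0,+0) = 8.6400
  k=1: S(1,-1) = 7.4591; S(1,+0) = 8.6400; S(1,+1) = 10.0079
  k=2: S(2,-2) = 6.4396; S(2,-1) = 7.4591; S(2,+0) = 8.6400; S(2,+1) = 10.0079; S(2,+2) = 11.5923
  k=3: S(3,-3) = 5.5594; S(3,-2) = 6.4396; S(3,-1) = 7.4591; S(3,+0) = 8.6400; S(3,+1) = 10.0079; S(3,+2) = 11.5923; S(3,+3) = 13.4276
Terminal payoffs V(N, j) = max(K - S_T, 0):
  V(3,-3) = 2.050576; V(3,-2) = 1.170417; V(3,-1) = 0.150912; V(3,+0) = 0.000000; V(3,+1) = 0.000000; V(3,+2) = 0.000000; V(3,+3) = 0.000000
Backward induction: V(k, j) = exp(-r*dt) * [p_u * V(k+1, j+1) + p_m * V(k+1, j) + p_d * V(k+1, j-1)]
  V(2,-2) = exp(-r*dt) * [p_u*0.150912 + p_m*1.170417 + p_d*2.050576] = 1.005902
  V(2,-1) = exp(-r*dt) * [p_u*0.000000 + p_m*0.150912 + p_d*1.170417] = 0.217572
  V(2,+0) = exp(-r*dt) * [p_u*0.000000 + p_m*0.000000 + p_d*0.150912] = 0.015363
  V(2,+1) = exp(-r*dt) * [p_u*0.000000 + p_m*0.000000 + p_d*0.000000] = 0.000000
  V(2,+2) = exp(-r*dt) * [p_u*0.000000 + p_m*0.000000 + p_d*0.000000] = 0.000000
  V(1,-1) = exp(-r*dt) * [p_u*0.015363 + p_m*0.217572 + p_d*1.005902] = 0.247742
  V(1,+0) = exp(-r*dt) * [p_u*0.000000 + p_m*0.015363 + p_d*0.217572] = 0.032169
  V(1,+1) = exp(-r*dt) * [p_u*0.000000 + p_m*0.000000 + p_d*0.015363] = 0.001564
  V(0,+0) = exp(-r*dt) * [p_u*0.001564 + p_m*0.032169 + p_d*0.247742] = 0.046551


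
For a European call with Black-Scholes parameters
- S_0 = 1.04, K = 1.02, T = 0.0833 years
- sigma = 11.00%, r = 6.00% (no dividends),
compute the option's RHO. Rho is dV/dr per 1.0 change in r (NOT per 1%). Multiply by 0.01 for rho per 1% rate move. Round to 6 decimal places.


Answer: Rho = 0.065464

Derivation:
d1 = 0.7849350793; d2 = 0.7531871660
phi(d1) = 0.2931707508; exp(-qT) = 1.0000000000; exp(-rT) = 0.9950144692
N(d2) = 0.7743312748
Rho = K*T*exp(-rT)*N(d2) = 1.0200 * 0.0833 * 0.9950144692 * 0.7743312748 = 0.065464


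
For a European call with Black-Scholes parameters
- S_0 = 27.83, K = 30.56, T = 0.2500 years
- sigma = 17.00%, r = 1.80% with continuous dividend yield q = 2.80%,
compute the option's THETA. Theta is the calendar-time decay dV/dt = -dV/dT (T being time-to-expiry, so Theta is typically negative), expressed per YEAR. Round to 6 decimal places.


Answer: Theta = -0.996121

Derivation:
d1 = -1.0878222207; d2 = -1.1728222207
phi(d1) = 0.2207736909; exp(-qT) = 0.9930244429; exp(-rT) = 0.9955101098
Theta = -S*exp(-qT)*phi(d1)*sigma/(2*sqrt(T)) - r*K*exp(-rT)*N(d2) + q*S*exp(-qT)*N(d1)
N(d1) = 0.1383367990; N(d2) = 0.1204335527; sqrt(T) = 0.5000000000
Term 1 = -27.8300 * 0.9930244429 * 0.2207736909 * 0.1700 / (2 * 0.5000000000) = -1.0372164228
Term 2 = -0.0180 * 30.5600 * 0.9955101098 * 0.1204335527 = -0.0659506420
Term 3 = 0.0280 * 27.8300 * 0.9930244429 * 0.1383367990 = 0.1070456192
Theta = -1.0372164228 + (-0.0659506420) + (0.1070456192) = -0.996121


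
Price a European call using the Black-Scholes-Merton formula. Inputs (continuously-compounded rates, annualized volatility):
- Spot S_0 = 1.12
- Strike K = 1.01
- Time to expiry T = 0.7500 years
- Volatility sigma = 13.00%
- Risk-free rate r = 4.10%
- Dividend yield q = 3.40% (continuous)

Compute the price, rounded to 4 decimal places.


d1 = (ln(S/K) + (r - q + 0.5*sigma^2) * T) / (sigma * sqrt(T)) = 1.02116257
d2 = d1 - sigma * sqrt(T) = 0.90857927
exp(-rT) = 0.96971797; exp(-qT) = 0.97482238
C = S_0 * exp(-qT) * N(d1) - K * exp(-rT) * N(d2)
N(d1) = 0.84641129; N(d2) = 0.81821387
C = 1.1200 * 0.97482238 * 0.84641129 - 1.0100 * 0.96971797 * 0.81821387 = 0.1227

Answer: Price = 0.1227


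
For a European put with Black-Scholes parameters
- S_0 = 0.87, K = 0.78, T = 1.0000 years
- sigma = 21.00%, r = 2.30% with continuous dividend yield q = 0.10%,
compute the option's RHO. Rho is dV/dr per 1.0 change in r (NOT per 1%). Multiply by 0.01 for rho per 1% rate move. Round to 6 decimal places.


d1 = 0.7297585332; d2 = 0.5197585332
phi(d1) = 0.3056812791; exp(-qT) = 0.9990004998; exp(-rT) = 0.9772624838
N(-d2) = 0.3016159422
Rho = -K*T*exp(-rT)*N(-d2) = -0.7800 * 1.0000 * 0.9772624838 * 0.3016159422 = -0.229911

Answer: Rho = -0.229911


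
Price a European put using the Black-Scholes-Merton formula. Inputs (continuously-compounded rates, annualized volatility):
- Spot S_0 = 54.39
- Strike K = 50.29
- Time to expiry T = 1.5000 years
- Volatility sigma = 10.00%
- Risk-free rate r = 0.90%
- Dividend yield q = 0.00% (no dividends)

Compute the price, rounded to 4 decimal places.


Answer: Price = 0.8334

Derivation:
d1 = (ln(S/K) + (r - q + 0.5*sigma^2) * T) / (sigma * sqrt(T)) = 0.81138583
d2 = d1 - sigma * sqrt(T) = 0.68891134
exp(-rT) = 0.98659072; exp(-qT) = 1.00000000
P = K * exp(-rT) * N(-d2) - S_0 * exp(-qT) * N(-d1)
N(-d1) = 0.20857207; N(-d2) = 0.24543953
P = 50.2900 * 0.98659072 * 0.24543953 - 54.3900 * 1.00000000 * 0.20857207 = 0.8334


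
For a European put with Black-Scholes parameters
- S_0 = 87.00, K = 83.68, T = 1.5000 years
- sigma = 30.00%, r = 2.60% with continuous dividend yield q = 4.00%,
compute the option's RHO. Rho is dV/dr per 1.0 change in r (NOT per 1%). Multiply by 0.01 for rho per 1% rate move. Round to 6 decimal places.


Answer: Rho = -66.840029

Derivation:
d1 = 0.2324514554; d2 = -0.1349720061
phi(d1) = 0.3883084144; exp(-qT) = 0.9417645336; exp(-rT) = 0.9617507091
N(-d2) = 0.5536829962
Rho = -K*T*exp(-rT)*N(-d2) = -83.6800 * 1.5000 * 0.9617507091 * 0.5536829962 = -66.840029


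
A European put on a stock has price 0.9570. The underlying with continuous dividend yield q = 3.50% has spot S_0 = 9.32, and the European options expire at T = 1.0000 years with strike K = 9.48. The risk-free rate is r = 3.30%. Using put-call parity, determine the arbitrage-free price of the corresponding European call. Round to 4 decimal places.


Put-call parity: C - P = S_0 * exp(-qT) - K * exp(-rT).
S_0 * exp(-qT) = 9.3200 * 0.96560542 = 8.99944248
K * exp(-rT) = 9.4800 * 0.96753856 = 9.17226554
C = P + S*exp(-qT) - K*exp(-rT)
C = 0.9570 + 8.99944248 - 9.17226554 = 0.7842

Answer: Call price = 0.7842


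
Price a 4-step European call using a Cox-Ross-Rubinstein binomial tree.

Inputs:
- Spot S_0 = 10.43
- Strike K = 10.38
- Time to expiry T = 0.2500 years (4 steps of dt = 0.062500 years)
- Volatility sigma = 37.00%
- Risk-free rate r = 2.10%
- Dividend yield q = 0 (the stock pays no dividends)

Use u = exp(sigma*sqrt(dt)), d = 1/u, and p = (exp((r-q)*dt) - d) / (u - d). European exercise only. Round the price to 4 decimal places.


dt = T/N = 0.062500
u = exp(sigma*sqrt(dt)) = 1.096913; d = 1/u = 0.911649
p = (exp((r-q)*dt) - d) / (u - d) = 0.483981
Discount per step: exp(-r*dt) = 0.998688
Stock lattice S(k, i) with i counting down-moves:
  k=0: S(0,0) = 10.4300
  k=1: S(1,0) = 11.4408; S(1,1) = 9.5085
  k=2: S(2,0) = 12.5496; S(2,1) = 10.4300; S(2,2) = 8.6684
  k=3: S(3,0) = 13.7658; S(3,1) = 11.4408; S(3,2) = 9.5085; S(3,3) = 7.9026
  k=4: S(4,0) = 15.0999; S(4,1) = 12.5496; S(4,2) = 10.4300; S(4,3) = 8.6684; S(4,4) = 7.2044
Terminal payoffs V(N, i) = max(S_T - K, 0):
  V(4,0) = 4.719872; V(4,1) = 2.169568; V(4,2) = 0.050000; V(4,3) = 0.000000; V(4,4) = 0.000000
Backward induction: V(k, i) = exp(-r*dt) * [p * V(k+1, i) + (1-p) * V(k+1, i+1)].
  V(3,0) = exp(-r*dt) * [p*4.719872 + (1-p)*2.169568] = 3.399401
  V(3,1) = exp(-r*dt) * [p*2.169568 + (1-p)*0.050000] = 1.074419
  V(3,2) = exp(-r*dt) * [p*0.050000 + (1-p)*0.000000] = 0.024167
  V(3,3) = exp(-r*dt) * [p*0.000000 + (1-p)*0.000000] = 0.000000
  V(2,0) = exp(-r*dt) * [p*3.399401 + (1-p)*1.074419] = 2.196780
  V(2,1) = exp(-r*dt) * [p*1.074419 + (1-p)*0.024167] = 0.531770
  V(2,2) = exp(-r*dt) * [p*0.024167 + (1-p)*0.000000] = 0.011681
  V(1,0) = exp(-r*dt) * [p*2.196780 + (1-p)*0.531770] = 1.335848
  V(1,1) = exp(-r*dt) * [p*0.531770 + (1-p)*0.011681] = 0.263049
  V(0,0) = exp(-r*dt) * [p*1.335848 + (1-p)*0.263049] = 0.781237

Answer: Price = V(0,0) = 0.7812
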